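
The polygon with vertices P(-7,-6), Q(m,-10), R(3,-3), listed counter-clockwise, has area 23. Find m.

The doubled signed area Σ (x_i y_{i+1} − x_{i+1} y_i) is linear in m.
With m=0 it equals 61; the coefficient of m is 3 (from the two edges through Q).
So 3·m + 61 = 2·23 = 46 ⇒ m = -5.

-5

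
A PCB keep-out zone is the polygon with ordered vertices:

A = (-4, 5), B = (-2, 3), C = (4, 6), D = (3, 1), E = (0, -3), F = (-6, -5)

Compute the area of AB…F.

58.5

Apply the surveyor's formula: 2A = Σ (x_i·y_{i+1} − x_{i+1}·y_i), indices taken mod 6.
Σ = (-2) + (-24) + (-14) + (-9) + (-18) + (-50) = -117
Area = |Σ|/2 = 58.5.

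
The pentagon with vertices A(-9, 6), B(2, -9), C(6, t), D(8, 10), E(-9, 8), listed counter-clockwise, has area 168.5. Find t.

Write out the shoelace sum; only the two edges meeting at C involve t:
2·Area = [(2·t − 6·(-9)) + (6·10 − 8·t)] + 241
       = -6·t + 355 = 337
⇒ t = 3.

3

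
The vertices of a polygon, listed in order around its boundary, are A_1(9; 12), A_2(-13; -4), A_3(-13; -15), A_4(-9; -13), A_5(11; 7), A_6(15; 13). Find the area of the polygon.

239

Σ = (120) + (143) + (34) + (80) + (38) + (63) = 478
Area = |Σ|/2 = 239.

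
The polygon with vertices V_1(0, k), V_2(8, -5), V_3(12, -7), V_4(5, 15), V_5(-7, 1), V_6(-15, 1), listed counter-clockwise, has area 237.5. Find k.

Write out the shoelace sum; only the two edges meeting at V_1 involve k:
2·Area = [((-15)·k − 0·1) + (0·(-5) − 8·k)] + 337
       = -23·k + 337 = 475
⇒ k = -6.

-6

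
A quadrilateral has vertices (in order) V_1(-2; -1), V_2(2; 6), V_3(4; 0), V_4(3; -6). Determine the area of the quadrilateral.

36.5

Cross-terms: -10, -24, -24, -15  ⇒  Σ = -73
Area = |Σ|/2 = 36.5.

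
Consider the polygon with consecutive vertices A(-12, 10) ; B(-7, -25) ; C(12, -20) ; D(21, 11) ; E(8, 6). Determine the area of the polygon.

776

Cross-terms: 370, 440, 552, 38, 152  ⇒  Σ = 1552
Area = |Σ|/2 = 776.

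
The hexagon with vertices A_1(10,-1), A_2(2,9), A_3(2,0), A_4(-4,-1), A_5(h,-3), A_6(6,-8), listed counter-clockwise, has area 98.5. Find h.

-3

The doubled signed area Σ (x_i y_{i+1} − x_{i+1} y_i) is linear in h.
With h=0 it equals 176; the coefficient of h is -7 (from the two edges through A_5).
So -7·h + 176 = 2·98.5 = 197 ⇒ h = -3.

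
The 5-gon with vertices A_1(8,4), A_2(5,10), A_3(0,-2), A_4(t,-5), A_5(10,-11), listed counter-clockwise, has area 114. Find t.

0

The doubled signed area Σ (x_i y_{i+1} − x_{i+1} y_i) is linear in t.
With t=0 it equals 228; the coefficient of t is -9 (from the two edges through A_4).
So -9·t + 228 = 2·114 = 228 ⇒ t = 0.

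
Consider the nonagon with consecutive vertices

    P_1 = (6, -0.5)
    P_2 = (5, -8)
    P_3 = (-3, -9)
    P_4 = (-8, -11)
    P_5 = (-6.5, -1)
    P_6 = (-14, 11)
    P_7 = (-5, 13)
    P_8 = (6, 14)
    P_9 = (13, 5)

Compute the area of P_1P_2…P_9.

383

P_1→P_2: (6)(-8) − (5)(-0.5) = -45.5
P_2→P_3: (5)(-9) − (-3)(-8) = -69
P_3→P_4: (-3)(-11) − (-8)(-9) = -39
P_4→P_5: (-8)(-1) − (-6.5)(-11) = -63.5
P_5→P_6: (-6.5)(11) − (-14)(-1) = -85.5
P_6→P_7: (-14)(13) − (-5)(11) = -127
P_7→P_8: (-5)(14) − (6)(13) = -148
P_8→P_9: (6)(5) − (13)(14) = -152
P_9→P_1: (13)(-0.5) − (6)(5) = -36.5
Σ = -766
Area = |Σ|/2 = 383.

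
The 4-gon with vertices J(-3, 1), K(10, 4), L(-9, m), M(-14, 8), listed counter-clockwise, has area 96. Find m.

10

Write out the shoelace sum; only the two edges meeting at L involve m:
2·Area = [(10·m − (-9)·4) + ((-9)·8 − (-14)·m)] + -12
       = 24·m + -48 = 192
⇒ m = 10.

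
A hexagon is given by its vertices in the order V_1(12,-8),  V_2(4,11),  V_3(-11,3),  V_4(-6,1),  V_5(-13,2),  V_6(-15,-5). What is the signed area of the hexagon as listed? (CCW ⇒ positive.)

V_1→V_2: (12)(11) − (4)(-8) = 164
V_2→V_3: (4)(3) − (-11)(11) = 133
V_3→V_4: (-11)(1) − (-6)(3) = 7
V_4→V_5: (-6)(2) − (-13)(1) = 1
V_5→V_6: (-13)(-5) − (-15)(2) = 95
V_6→V_1: (-15)(-8) − (12)(-5) = 180
Σ = 580
Signed area = Σ/2 = 290 (positive ⇒ counter-clockwise traversal).

290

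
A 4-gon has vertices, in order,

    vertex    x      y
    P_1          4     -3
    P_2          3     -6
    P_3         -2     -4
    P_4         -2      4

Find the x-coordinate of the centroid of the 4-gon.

Apply the shoelace (surveyor's) formula. First the cross-terms c_i = x_i·y_{i+1} − x_{i+1}·y_i:
  -15, -24, -16, -10  ⇒  2A = -65, A = -32.5.
Then Σ (x_i + x_{i+1})·c_i = -85, so x̄ = -85 / (6·(-32.5)) = 17/39.

17/39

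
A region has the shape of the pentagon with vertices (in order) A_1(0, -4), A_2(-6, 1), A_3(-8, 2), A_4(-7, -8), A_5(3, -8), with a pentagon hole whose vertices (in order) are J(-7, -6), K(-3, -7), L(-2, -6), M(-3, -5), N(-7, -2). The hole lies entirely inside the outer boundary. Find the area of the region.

46

Outer boundary:
Σ = (-24) + (-4) + (78) + (80) + (-12) = 118
Area = |Σ|/2 = 59.
Hole:
Apply Gauss's area formula: 2A = Σ (x_i·y_{i+1} − x_{i+1}·y_i), indices taken mod 5.
Cross-terms: 31, 4, -8, -29, 28  ⇒  Σ = 26
Area = |Σ|/2 = 13.
Net area = 59 − 13 = 46.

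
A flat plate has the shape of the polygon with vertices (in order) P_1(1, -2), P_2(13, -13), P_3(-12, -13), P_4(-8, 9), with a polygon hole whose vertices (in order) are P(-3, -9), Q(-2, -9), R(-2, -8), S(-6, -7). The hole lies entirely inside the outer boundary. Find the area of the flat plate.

Outer boundary:
Σ = (13) + (-325) + (-212) + (7) = -517
Area = |Σ|/2 = 258.5.
Hole:
Σ = (9) + (-2) + (-34) + (33) = 6
Area = |Σ|/2 = 3.
Net area = 258.5 − 3 = 255.5.

255.5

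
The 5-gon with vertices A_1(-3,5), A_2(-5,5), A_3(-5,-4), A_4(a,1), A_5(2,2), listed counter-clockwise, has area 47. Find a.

Write out the shoelace sum; only the two edges meeting at A_4 involve a:
2·Area = [((-5)·1 − a·(-4)) + (a·2 − 2·1)] + 71
       = 6·a + 64 = 94
⇒ a = 5.

5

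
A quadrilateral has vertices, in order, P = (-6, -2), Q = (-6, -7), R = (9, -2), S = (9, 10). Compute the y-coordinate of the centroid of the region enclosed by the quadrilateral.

1/3

Apply the shoelace formula. First the cross-terms c_i = x_i·y_{i+1} − x_{i+1}·y_i:
  30, 75, 108, 42  ⇒  2A = 255, A = 127.5.
Then Σ (y_i + y_{i+1})·c_i = 255, so ȳ = 255 / (6·127.5) = 1/3.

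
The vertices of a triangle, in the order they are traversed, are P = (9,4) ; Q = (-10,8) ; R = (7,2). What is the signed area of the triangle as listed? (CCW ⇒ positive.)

23

P→Q: (9)(8) − (-10)(4) = 112
Q→R: (-10)(2) − (7)(8) = -76
R→P: (7)(4) − (9)(2) = 10
Σ = 46
Signed area = Σ/2 = 23 (positive ⇒ counter-clockwise traversal).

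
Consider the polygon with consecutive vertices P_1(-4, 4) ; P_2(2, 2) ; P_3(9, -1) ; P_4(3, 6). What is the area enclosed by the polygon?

28.5

Σ = (-16) + (-20) + (57) + (36) = 57
Area = |Σ|/2 = 28.5.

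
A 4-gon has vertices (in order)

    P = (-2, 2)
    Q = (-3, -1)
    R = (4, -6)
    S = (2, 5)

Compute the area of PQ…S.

Apply the shoelace (surveyor's) formula: 2A = Σ (x_i·y_{i+1} − x_{i+1}·y_i), indices taken mod 4.
Σ = (8) + (22) + (32) + (14) = 76
Area = |Σ|/2 = 38.

38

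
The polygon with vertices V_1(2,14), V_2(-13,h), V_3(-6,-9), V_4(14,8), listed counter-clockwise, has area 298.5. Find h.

The doubled signed area Σ (x_i y_{i+1} − x_{i+1} y_i) is linear in h.
With h=0 it equals 557; the coefficient of h is 8 (from the two edges through V_2).
So 8·h + 557 = 2·298.5 = 597 ⇒ h = 5.

5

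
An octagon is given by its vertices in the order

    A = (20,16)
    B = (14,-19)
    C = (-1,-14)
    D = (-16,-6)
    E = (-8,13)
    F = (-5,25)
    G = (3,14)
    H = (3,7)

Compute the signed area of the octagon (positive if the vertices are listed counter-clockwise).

Apply the shoelace (surveyor's) formula: 2A = Σ (x_i·y_{i+1} − x_{i+1}·y_i), indices taken mod 8.
A→B: (20)(-19) − (14)(16) = -604
B→C: (14)(-14) − (-1)(-19) = -215
C→D: (-1)(-6) − (-16)(-14) = -218
D→E: (-16)(13) − (-8)(-6) = -256
E→F: (-8)(25) − (-5)(13) = -135
F→G: (-5)(14) − (3)(25) = -145
G→H: (3)(7) − (3)(14) = -21
H→A: (3)(16) − (20)(7) = -92
Σ = -1686
Signed area = Σ/2 = -843 (negative ⇒ clockwise traversal).

-843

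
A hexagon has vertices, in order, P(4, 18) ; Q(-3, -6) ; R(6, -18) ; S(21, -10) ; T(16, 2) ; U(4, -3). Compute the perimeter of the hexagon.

104

|PQ| = √((-7)² + (-24)²) = √625 = 25
|QR| = √((9)² + (-12)²) = √225 = 15
|RS| = √((15)² + (8)²) = √289 = 17
|ST| = √((-5)² + (12)²) = √169 = 13
|TU| = √((-12)² + (-5)²) = √169 = 13
|UP| = √((0)² + (21)²) = √441 = 21
Perimeter = 25 + 15 + 17 + 13 + 13 + 21 = 104.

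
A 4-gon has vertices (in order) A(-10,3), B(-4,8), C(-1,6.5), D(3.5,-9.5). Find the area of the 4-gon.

Cross-terms: -68, -18, -13.25, -84.5  ⇒  Σ = -183.75
Area = |Σ|/2 = 91.875.

91.875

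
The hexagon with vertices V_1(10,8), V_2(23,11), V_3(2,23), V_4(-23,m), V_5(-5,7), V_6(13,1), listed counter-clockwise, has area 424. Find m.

The doubled signed area Σ (x_i y_{i+1} − x_{i+1} y_i) is linear in m.
With m=0 it equals 799; the coefficient of m is 7 (from the two edges through V_4).
So 7·m + 799 = 2·424 = 848 ⇒ m = 7.

7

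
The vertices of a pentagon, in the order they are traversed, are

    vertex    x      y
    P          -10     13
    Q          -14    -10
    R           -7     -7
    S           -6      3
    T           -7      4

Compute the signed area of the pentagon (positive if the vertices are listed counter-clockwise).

Apply the surveyor's formula: 2A = Σ (x_i·y_{i+1} − x_{i+1}·y_i), indices taken mod 5.
Cross-terms: 282, 28, -63, -3, -51  ⇒  Σ = 193
Signed area = Σ/2 = 96.5 (positive ⇒ counter-clockwise traversal).

96.5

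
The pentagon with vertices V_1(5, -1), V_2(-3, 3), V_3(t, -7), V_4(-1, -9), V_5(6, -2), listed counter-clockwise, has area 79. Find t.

Write out the shoelace sum; only the two edges meeting at V_3 involve t:
2·Area = [((-3)·(-7) − t·3) + (t·(-9) − (-1)·(-7))] + 72
       = -12·t + 86 = 158
⇒ t = -6.

-6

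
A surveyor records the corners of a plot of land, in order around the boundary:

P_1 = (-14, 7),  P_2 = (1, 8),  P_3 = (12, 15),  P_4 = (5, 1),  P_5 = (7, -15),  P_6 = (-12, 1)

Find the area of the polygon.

294

Apply the shoelace formula: 2A = Σ (x_i·y_{i+1} − x_{i+1}·y_i), indices taken mod 6.
Σ = (-119) + (-81) + (-63) + (-82) + (-173) + (-70) = -588
Area = |Σ|/2 = 294.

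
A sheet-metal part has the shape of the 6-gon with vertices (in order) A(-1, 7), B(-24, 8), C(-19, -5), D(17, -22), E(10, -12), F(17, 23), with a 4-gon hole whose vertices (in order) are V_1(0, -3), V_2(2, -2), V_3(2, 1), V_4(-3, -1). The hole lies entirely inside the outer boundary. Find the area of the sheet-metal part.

Outer boundary:
Apply Gauss's area formula: 2A = Σ (x_i·y_{i+1} − x_{i+1}·y_i), indices taken mod 6.
A→B: (-1)(8) − (-24)(7) = 160
B→C: (-24)(-5) − (-19)(8) = 272
C→D: (-19)(-22) − (17)(-5) = 503
D→E: (17)(-12) − (10)(-22) = 16
E→F: (10)(23) − (17)(-12) = 434
F→A: (17)(7) − (-1)(23) = 142
Σ = 1527
Area = |Σ|/2 = 763.5.
Hole:
Apply the surveyor's formula: 2A = Σ (x_i·y_{i+1} − x_{i+1}·y_i), indices taken mod 4.
Σ = (6) + (6) + (1) + (9) = 22
Area = |Σ|/2 = 11.
Net area = 763.5 − 11 = 752.5.

752.5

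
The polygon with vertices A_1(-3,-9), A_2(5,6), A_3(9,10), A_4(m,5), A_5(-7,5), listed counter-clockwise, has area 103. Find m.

The doubled signed area Σ (x_i y_{i+1} − x_{i+1} y_i) is linear in m.
With m=0 it equals 181; the coefficient of m is -5 (from the two edges through A_4).
So -5·m + 181 = 2·103 = 206 ⇒ m = -5.

-5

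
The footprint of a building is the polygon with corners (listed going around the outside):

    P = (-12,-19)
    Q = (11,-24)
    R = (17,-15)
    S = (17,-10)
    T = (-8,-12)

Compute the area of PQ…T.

274.5

Apply Gauss's area formula: 2A = Σ (x_i·y_{i+1} − x_{i+1}·y_i), indices taken mod 5.
Cross-terms: 497, 243, 85, -284, 8  ⇒  Σ = 549
Area = |Σ|/2 = 274.5.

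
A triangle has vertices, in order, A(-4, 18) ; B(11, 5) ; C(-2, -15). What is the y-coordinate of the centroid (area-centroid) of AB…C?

8/3

Apply the shoelace (surveyor's) formula. First the cross-terms c_i = x_i·y_{i+1} − x_{i+1}·y_i:
  -218, -155, -96  ⇒  2A = -469, A = -234.5.
Then Σ (y_i + y_{i+1})·c_i = -3752, so ȳ = -3752 / (6·(-234.5)) = 8/3.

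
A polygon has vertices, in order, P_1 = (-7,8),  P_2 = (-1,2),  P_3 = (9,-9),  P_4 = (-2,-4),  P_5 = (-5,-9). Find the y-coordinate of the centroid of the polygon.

Apply the shoelace (surveyor's) formula. First the cross-terms c_i = x_i·y_{i+1} − x_{i+1}·y_i:
  -6, -9, -54, -2, -103  ⇒  2A = -174, A = -87.
Then Σ (y_i + y_{i+1})·c_i = 834, so ȳ = 834 / (6·(-87)) = -139/87.

-139/87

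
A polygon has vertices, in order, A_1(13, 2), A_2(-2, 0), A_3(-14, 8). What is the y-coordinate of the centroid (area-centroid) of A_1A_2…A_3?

Apply the shoelace (surveyor's) formula. First the cross-terms c_i = x_i·y_{i+1} − x_{i+1}·y_i:
  4, -16, -132  ⇒  2A = -144, A = -72.
Then Σ (y_i + y_{i+1})·c_i = -1440, so ȳ = -1440 / (6·(-72)) = 10/3.

10/3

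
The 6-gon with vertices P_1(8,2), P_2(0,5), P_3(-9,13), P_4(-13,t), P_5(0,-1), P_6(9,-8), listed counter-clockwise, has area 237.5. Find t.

The doubled signed area Σ (x_i y_{i+1} − x_{i+1} y_i) is linear in t.
With t=0 it equals 358; the coefficient of t is -9 (from the two edges through P_4).
So -9·t + 358 = 2·237.5 = 475 ⇒ t = -13.

-13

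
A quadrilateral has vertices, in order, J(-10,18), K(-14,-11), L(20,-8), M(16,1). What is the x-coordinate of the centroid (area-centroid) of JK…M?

7/57

Apply the shoelace (surveyor's) formula. First the cross-terms c_i = x_i·y_{i+1} − x_{i+1}·y_i:
  362, 332, 148, 298  ⇒  2A = 1140, A = 570.
Then Σ (x_i + x_{i+1})·c_i = 420, so x̄ = 420 / (6·570) = 7/57.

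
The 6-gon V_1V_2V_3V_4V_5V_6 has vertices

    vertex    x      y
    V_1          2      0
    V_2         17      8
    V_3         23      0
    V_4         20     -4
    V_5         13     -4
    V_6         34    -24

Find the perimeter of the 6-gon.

|V_1V_2| = √((15)² + (8)²) = √289 = 17
|V_2V_3| = √((6)² + (-8)²) = √100 = 10
|V_3V_4| = √((-3)² + (-4)²) = √25 = 5
|V_4V_5| = √((-7)² + (0)²) = √49 = 7
|V_5V_6| = √((21)² + (-20)²) = √841 = 29
|V_6V_1| = √((-32)² + (24)²) = √1600 = 40
Perimeter = 17 + 10 + 5 + 7 + 29 + 40 = 108.

108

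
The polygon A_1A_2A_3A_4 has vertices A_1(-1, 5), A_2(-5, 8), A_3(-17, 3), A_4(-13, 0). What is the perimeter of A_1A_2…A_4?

|A_1A_2| = √((-4)² + (3)²) = √25 = 5
|A_2A_3| = √((-12)² + (-5)²) = √169 = 13
|A_3A_4| = √((4)² + (-3)²) = √25 = 5
|A_4A_1| = √((12)² + (5)²) = √169 = 13
Perimeter = 5 + 13 + 5 + 13 = 36.

36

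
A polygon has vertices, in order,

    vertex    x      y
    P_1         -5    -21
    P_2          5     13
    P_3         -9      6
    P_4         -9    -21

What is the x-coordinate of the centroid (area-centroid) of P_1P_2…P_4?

Apply the surveyor's formula. First the cross-terms c_i = x_i·y_{i+1} − x_{i+1}·y_i:
  40, 147, 243, 84  ⇒  2A = 514, A = 257.
Then Σ (x_i + x_{i+1})·c_i = -6138, so x̄ = -6138 / (6·257) = -1023/257.

-1023/257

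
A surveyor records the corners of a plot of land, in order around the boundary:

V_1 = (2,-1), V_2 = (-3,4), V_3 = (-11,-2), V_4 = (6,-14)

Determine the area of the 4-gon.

121.5

V_1→V_2: (2)(4) − (-3)(-1) = 5
V_2→V_3: (-3)(-2) − (-11)(4) = 50
V_3→V_4: (-11)(-14) − (6)(-2) = 166
V_4→V_1: (6)(-1) − (2)(-14) = 22
Σ = 243
Area = |Σ|/2 = 121.5.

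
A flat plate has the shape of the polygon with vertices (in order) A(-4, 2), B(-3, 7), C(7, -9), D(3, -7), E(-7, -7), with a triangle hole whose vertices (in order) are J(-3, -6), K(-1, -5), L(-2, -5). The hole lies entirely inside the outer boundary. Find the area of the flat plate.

88.5

Outer boundary:
Apply Gauss's area formula: 2A = Σ (x_i·y_{i+1} − x_{i+1}·y_i), indices taken mod 5.
Cross-terms: -22, -22, -22, -70, -42  ⇒  Σ = -178
Area = |Σ|/2 = 89.
Hole:
Apply the shoelace formula: 2A = Σ (x_i·y_{i+1} − x_{i+1}·y_i), indices taken mod 3.
J→K: (-3)(-5) − (-1)(-6) = 9
K→L: (-1)(-5) − (-2)(-5) = -5
L→J: (-2)(-6) − (-3)(-5) = -3
Σ = 1
Area = |Σ|/2 = 0.5.
Net area = 89 − 0.5 = 88.5.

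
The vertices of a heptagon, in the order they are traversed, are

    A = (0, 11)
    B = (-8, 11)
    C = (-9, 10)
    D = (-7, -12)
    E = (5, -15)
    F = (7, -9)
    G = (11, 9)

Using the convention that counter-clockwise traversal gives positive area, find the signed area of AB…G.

396.5

Apply Gauss's area formula: 2A = Σ (x_i·y_{i+1} − x_{i+1}·y_i), indices taken mod 7.
Σ = (88) + (19) + (178) + (165) + (60) + (162) + (121) = 793
Signed area = Σ/2 = 396.5 (positive ⇒ counter-clockwise traversal).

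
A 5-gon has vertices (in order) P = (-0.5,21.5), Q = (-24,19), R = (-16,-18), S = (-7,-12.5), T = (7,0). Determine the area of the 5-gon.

Apply the surveyor's formula: 2A = Σ (x_i·y_{i+1} − x_{i+1}·y_i), indices taken mod 5.
Cross-terms: 506.5, 736, 74, 87.5, 150.5  ⇒  Σ = 1554.5
Area = |Σ|/2 = 777.25.

777.25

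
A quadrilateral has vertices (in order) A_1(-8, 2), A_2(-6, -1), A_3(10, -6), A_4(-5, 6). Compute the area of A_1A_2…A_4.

Σ = (20) + (46) + (30) + (38) = 134
Area = |Σ|/2 = 67.

67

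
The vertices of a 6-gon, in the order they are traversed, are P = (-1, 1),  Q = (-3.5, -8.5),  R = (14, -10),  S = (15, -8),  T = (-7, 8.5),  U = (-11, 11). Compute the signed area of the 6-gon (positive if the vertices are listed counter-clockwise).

Apply the surveyor's formula: 2A = Σ (x_i·y_{i+1} − x_{i+1}·y_i), indices taken mod 6.
Σ = (12) + (154) + (38) + (71.5) + (16.5) + (0) = 292
Signed area = Σ/2 = 146 (positive ⇒ counter-clockwise traversal).

146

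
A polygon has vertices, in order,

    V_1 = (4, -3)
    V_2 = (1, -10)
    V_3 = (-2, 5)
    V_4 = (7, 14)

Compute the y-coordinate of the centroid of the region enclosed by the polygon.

31/12

Apply Gauss's area formula. First the cross-terms c_i = x_i·y_{i+1} − x_{i+1}·y_i:
  -37, -15, -63, -77  ⇒  2A = -192, A = -96.
Then Σ (y_i + y_{i+1})·c_i = -1488, so ȳ = -1488 / (6·(-96)) = 31/12.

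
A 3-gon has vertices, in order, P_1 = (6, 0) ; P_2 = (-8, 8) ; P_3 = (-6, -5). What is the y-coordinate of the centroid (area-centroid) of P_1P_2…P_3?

Apply the surveyor's formula. First the cross-terms c_i = x_i·y_{i+1} − x_{i+1}·y_i:
  48, 88, 30  ⇒  2A = 166, A = 83.
Then Σ (y_i + y_{i+1})·c_i = 498, so ȳ = 498 / (6·83) = 1.

1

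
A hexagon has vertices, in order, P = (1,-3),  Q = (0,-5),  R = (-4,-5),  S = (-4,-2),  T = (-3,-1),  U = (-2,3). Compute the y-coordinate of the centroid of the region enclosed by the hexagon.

Apply Gauss's area formula. First the cross-terms c_i = x_i·y_{i+1} − x_{i+1}·y_i:
  -5, -20, -12, -2, -11, 3  ⇒  2A = -47, A = -23.5.
Then Σ (y_i + y_{i+1})·c_i = 308, so ȳ = 308 / (6·(-23.5)) = -308/141.

-308/141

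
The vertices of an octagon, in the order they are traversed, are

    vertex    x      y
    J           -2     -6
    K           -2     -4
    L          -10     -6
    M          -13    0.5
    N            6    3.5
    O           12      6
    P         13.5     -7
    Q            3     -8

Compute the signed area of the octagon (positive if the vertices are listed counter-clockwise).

-227.75

Apply the surveyor's formula: 2A = Σ (x_i·y_{i+1} − x_{i+1}·y_i), indices taken mod 8.
Σ = (-4) + (-28) + (-83) + (-48.5) + (-6) + (-165) + (-87) + (-34) = -455.5
Signed area = Σ/2 = -227.75 (negative ⇒ clockwise traversal).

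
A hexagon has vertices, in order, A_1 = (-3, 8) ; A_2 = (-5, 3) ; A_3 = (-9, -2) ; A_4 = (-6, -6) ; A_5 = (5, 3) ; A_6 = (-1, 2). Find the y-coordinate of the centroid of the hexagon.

17/133

Apply the surveyor's formula. First the cross-terms c_i = x_i·y_{i+1} − x_{i+1}·y_i:
  31, 37, 42, 12, 13, -2  ⇒  2A = 133, A = 66.5.
Then Σ (y_i + y_{i+1})·c_i = 51, so ȳ = 51 / (6·66.5) = 17/133.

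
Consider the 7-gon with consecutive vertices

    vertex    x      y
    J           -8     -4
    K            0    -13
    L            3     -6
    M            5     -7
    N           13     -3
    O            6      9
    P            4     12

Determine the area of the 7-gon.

Apply the shoelace formula: 2A = Σ (x_i·y_{i+1} − x_{i+1}·y_i), indices taken mod 7.
J→K: (-8)(-13) − (0)(-4) = 104
K→L: (0)(-6) − (3)(-13) = 39
L→M: (3)(-7) − (5)(-6) = 9
M→N: (5)(-3) − (13)(-7) = 76
N→O: (13)(9) − (6)(-3) = 135
O→P: (6)(12) − (4)(9) = 36
P→J: (4)(-4) − (-8)(12) = 80
Σ = 479
Area = |Σ|/2 = 239.5.

239.5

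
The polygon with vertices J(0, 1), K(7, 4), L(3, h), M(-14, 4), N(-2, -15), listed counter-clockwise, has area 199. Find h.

Write out the shoelace sum; only the two edges meeting at L involve h:
2·Area = [(7·h − 3·4) + (3·4 − (-14)·h)] + 209
       = 21·h + 209 = 398
⇒ h = 9.

9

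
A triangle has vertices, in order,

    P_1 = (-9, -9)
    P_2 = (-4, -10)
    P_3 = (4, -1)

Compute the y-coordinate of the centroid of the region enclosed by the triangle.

Apply the shoelace formula. First the cross-terms c_i = x_i·y_{i+1} − x_{i+1}·y_i:
  54, 44, -45  ⇒  2A = 53, A = 26.5.
Then Σ (y_i + y_{i+1})·c_i = -1060, so ȳ = -1060 / (6·26.5) = -20/3.

-20/3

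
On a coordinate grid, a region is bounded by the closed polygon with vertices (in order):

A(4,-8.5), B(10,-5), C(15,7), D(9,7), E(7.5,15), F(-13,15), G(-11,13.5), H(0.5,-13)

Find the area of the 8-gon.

407.75

Σ = (65) + (145) + (42) + (82.5) + (307.5) + (-10.5) + (136.25) + (47.75) = 815.5
Area = |Σ|/2 = 407.75.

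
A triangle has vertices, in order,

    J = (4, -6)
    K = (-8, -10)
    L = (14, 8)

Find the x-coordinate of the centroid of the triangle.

10/3

Apply the surveyor's formula. First the cross-terms c_i = x_i·y_{i+1} − x_{i+1}·y_i:
  -88, 76, -116  ⇒  2A = -128, A = -64.
Then Σ (x_i + x_{i+1})·c_i = -1280, so x̄ = -1280 / (6·(-64)) = 10/3.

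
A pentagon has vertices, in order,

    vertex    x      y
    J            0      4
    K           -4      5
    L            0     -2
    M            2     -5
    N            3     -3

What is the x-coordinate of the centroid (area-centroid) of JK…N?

-1/21

Apply Gauss's area formula. First the cross-terms c_i = x_i·y_{i+1} − x_{i+1}·y_i:
  16, 8, 4, 9, 12  ⇒  2A = 49, A = 24.5.
Then Σ (x_i + x_{i+1})·c_i = -7, so x̄ = -7 / (6·24.5) = -1/21.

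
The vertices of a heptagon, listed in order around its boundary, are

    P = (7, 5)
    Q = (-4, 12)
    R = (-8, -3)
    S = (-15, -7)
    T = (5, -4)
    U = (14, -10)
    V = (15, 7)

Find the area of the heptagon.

Cross-terms: 104, 108, 11, 95, 6, 248, 26  ⇒  Σ = 598
Area = |Σ|/2 = 299.

299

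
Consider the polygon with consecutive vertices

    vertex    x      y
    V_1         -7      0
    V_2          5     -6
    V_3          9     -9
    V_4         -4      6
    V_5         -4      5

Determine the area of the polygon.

54

Σ = (42) + (9) + (18) + (4) + (35) = 108
Area = |Σ|/2 = 54.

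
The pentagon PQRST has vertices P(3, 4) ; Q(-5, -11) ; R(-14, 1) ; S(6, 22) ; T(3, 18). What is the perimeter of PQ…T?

|PQ| = √((-8)² + (-15)²) = √289 = 17
|QR| = √((-9)² + (12)²) = √225 = 15
|RS| = √((20)² + (21)²) = √841 = 29
|ST| = √((-3)² + (-4)²) = √25 = 5
|TP| = √((0)² + (-14)²) = √196 = 14
Perimeter = 17 + 15 + 29 + 5 + 14 = 80.

80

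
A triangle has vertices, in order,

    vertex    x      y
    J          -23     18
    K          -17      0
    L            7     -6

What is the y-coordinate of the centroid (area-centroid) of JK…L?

Apply the surveyor's formula. First the cross-terms c_i = x_i·y_{i+1} − x_{i+1}·y_i:
  306, 102, -12  ⇒  2A = 396, A = 198.
Then Σ (y_i + y_{i+1})·c_i = 4752, so ȳ = 4752 / (6·198) = 4.

4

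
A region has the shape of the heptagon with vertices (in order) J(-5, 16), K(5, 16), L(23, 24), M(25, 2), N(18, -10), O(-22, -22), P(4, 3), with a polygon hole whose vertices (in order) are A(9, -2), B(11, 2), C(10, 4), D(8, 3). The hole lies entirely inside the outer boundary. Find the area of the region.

Outer boundary:
Apply Gauss's area formula: 2A = Σ (x_i·y_{i+1} − x_{i+1}·y_i), indices taken mod 7.
J→K: (-5)(16) − (5)(16) = -160
K→L: (5)(24) − (23)(16) = -248
L→M: (23)(2) − (25)(24) = -554
M→N: (25)(-10) − (18)(2) = -286
N→O: (18)(-22) − (-22)(-10) = -616
O→P: (-22)(3) − (4)(-22) = 22
P→J: (4)(16) − (-5)(3) = 79
Σ = -1763
Area = |Σ|/2 = 881.5.
Hole:
Apply the shoelace formula: 2A = Σ (x_i·y_{i+1} − x_{i+1}·y_i), indices taken mod 4.
Σ = (40) + (24) + (-2) + (-43) = 19
Area = |Σ|/2 = 9.5.
Net area = 881.5 − 9.5 = 872.

872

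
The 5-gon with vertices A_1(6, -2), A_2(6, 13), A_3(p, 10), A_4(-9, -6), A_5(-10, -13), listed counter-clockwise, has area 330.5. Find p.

-14

The doubled signed area Σ (x_i y_{i+1} − x_{i+1} y_i) is linear in p.
With p=0 it equals 395; the coefficient of p is -19 (from the two edges through A_3).
So -19·p + 395 = 2·330.5 = 661 ⇒ p = -14.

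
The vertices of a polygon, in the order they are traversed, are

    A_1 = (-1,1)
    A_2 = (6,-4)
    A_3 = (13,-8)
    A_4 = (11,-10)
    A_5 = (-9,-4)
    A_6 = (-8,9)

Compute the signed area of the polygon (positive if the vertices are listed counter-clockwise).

Apply Gauss's area formula: 2A = Σ (x_i·y_{i+1} − x_{i+1}·y_i), indices taken mod 6.
Σ = (-2) + (4) + (-42) + (-134) + (-113) + (1) = -286
Signed area = Σ/2 = -143 (negative ⇒ clockwise traversal).

-143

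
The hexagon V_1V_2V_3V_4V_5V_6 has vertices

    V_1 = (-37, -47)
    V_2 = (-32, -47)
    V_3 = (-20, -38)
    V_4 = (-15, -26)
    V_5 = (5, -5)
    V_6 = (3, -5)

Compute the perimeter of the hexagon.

122

|V_1V_2| = √((5)² + (0)²) = √25 = 5
|V_2V_3| = √((12)² + (9)²) = √225 = 15
|V_3V_4| = √((5)² + (12)²) = √169 = 13
|V_4V_5| = √((20)² + (21)²) = √841 = 29
|V_5V_6| = √((-2)² + (0)²) = √4 = 2
|V_6V_1| = √((-40)² + (-42)²) = √3364 = 58
Perimeter = 5 + 15 + 13 + 29 + 2 + 58 = 122.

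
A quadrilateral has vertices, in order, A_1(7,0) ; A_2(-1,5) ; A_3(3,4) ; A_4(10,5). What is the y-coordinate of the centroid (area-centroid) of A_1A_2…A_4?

3

Apply Gauss's area formula. First the cross-terms c_i = x_i·y_{i+1} − x_{i+1}·y_i:
  35, -19, -25, -35  ⇒  2A = -44, A = -22.
Then Σ (y_i + y_{i+1})·c_i = -396, so ȳ = -396 / (6·(-22)) = 3.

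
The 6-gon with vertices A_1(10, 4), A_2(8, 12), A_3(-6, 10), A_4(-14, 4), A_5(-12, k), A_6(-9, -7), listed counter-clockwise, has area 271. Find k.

Write out the shoelace sum; only the two edges meeting at A_5 involve k:
2·Area = [((-14)·k − (-12)·4) + ((-12)·(-7) − (-9)·k)] + 390
       = -5·k + 522 = 542
⇒ k = -4.

-4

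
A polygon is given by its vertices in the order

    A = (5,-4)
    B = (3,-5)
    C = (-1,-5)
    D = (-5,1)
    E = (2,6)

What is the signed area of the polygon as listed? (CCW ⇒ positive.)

Σ = (-13) + (-20) + (-26) + (-32) + (-38) = -129
Signed area = Σ/2 = -64.5 (negative ⇒ clockwise traversal).

-64.5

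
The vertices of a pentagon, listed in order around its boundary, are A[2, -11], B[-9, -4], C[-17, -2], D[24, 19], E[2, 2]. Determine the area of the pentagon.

224

Apply the shoelace formula: 2A = Σ (x_i·y_{i+1} − x_{i+1}·y_i), indices taken mod 5.
A→B: (2)(-4) − (-9)(-11) = -107
B→C: (-9)(-2) − (-17)(-4) = -50
C→D: (-17)(19) − (24)(-2) = -275
D→E: (24)(2) − (2)(19) = 10
E→A: (2)(-11) − (2)(2) = -26
Σ = -448
Area = |Σ|/2 = 224.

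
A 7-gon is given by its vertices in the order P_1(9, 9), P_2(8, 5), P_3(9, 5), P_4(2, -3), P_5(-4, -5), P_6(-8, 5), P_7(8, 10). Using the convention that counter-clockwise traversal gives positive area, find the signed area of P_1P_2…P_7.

-144.5

Apply the shoelace (surveyor's) formula: 2A = Σ (x_i·y_{i+1} − x_{i+1}·y_i), indices taken mod 7.
Σ = (-27) + (-5) + (-37) + (-22) + (-60) + (-120) + (-18) = -289
Signed area = Σ/2 = -144.5 (negative ⇒ clockwise traversal).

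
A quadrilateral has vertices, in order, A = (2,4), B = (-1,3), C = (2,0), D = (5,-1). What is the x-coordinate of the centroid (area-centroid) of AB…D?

2

Apply Gauss's area formula. First the cross-terms c_i = x_i·y_{i+1} − x_{i+1}·y_i:
  10, -6, -2, 22  ⇒  2A = 24, A = 12.
Then Σ (x_i + x_{i+1})·c_i = 144, so x̄ = 144 / (6·12) = 2.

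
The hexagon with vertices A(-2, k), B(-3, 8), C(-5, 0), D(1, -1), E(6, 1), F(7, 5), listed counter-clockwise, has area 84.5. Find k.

The doubled signed area Σ (x_i y_{i+1} − x_{i+1} y_i) is linear in k.
With k=0 it equals 69; the coefficient of k is 10 (from the two edges through A).
So 10·k + 69 = 2·84.5 = 169 ⇒ k = 10.

10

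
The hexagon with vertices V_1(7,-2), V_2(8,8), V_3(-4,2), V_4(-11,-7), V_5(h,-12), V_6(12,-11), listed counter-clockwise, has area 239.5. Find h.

The doubled signed area Σ (x_i y_{i+1} − x_{i+1} y_i) is linear in h.
With h=0 it equals 499; the coefficient of h is -4 (from the two edges through V_5).
So -4·h + 499 = 2·239.5 = 479 ⇒ h = 5.

5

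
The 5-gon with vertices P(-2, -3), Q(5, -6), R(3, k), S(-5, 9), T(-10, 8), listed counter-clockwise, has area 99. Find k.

3

The doubled signed area Σ (x_i y_{i+1} − x_{i+1} y_i) is linear in k.
With k=0 it equals 168; the coefficient of k is 10 (from the two edges through R).
So 10·k + 168 = 2·99 = 198 ⇒ k = 3.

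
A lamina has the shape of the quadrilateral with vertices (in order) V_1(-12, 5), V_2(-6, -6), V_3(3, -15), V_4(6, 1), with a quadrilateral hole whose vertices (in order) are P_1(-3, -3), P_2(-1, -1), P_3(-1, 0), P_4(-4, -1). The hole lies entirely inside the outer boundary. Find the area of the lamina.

168

Outer boundary:
V_1→V_2: (-12)(-6) − (-6)(5) = 102
V_2→V_3: (-6)(-15) − (3)(-6) = 108
V_3→V_4: (3)(1) − (6)(-15) = 93
V_4→V_1: (6)(5) − (-12)(1) = 42
Σ = 345
Area = |Σ|/2 = 172.5.
Hole:
Σ = (0) + (-1) + (1) + (9) = 9
Area = |Σ|/2 = 4.5.
Net area = 172.5 − 4.5 = 168.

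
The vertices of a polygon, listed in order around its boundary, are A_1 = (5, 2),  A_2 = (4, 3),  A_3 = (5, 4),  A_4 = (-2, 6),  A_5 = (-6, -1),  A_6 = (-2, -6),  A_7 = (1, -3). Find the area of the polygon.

Apply Gauss's area formula: 2A = Σ (x_i·y_{i+1} − x_{i+1}·y_i), indices taken mod 7.
Σ = (7) + (1) + (38) + (38) + (34) + (12) + (17) = 147
Area = |Σ|/2 = 73.5.

73.5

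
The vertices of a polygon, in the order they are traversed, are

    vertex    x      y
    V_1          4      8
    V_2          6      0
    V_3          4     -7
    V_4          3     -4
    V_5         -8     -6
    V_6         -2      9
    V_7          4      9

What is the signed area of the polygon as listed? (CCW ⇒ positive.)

V_1→V_2: (4)(0) − (6)(8) = -48
V_2→V_3: (6)(-7) − (4)(0) = -42
V_3→V_4: (4)(-4) − (3)(-7) = 5
V_4→V_5: (3)(-6) − (-8)(-4) = -50
V_5→V_6: (-8)(9) − (-2)(-6) = -84
V_6→V_7: (-2)(9) − (4)(9) = -54
V_7→V_1: (4)(8) − (4)(9) = -4
Σ = -277
Signed area = Σ/2 = -138.5 (negative ⇒ clockwise traversal).

-138.5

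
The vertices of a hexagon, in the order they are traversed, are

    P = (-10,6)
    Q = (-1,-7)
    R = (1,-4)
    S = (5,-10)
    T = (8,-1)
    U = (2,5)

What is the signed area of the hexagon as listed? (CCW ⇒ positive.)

138

Apply Gauss's area formula: 2A = Σ (x_i·y_{i+1} − x_{i+1}·y_i), indices taken mod 6.
Cross-terms: 76, 11, 10, 75, 42, 62  ⇒  Σ = 276
Signed area = Σ/2 = 138 (positive ⇒ counter-clockwise traversal).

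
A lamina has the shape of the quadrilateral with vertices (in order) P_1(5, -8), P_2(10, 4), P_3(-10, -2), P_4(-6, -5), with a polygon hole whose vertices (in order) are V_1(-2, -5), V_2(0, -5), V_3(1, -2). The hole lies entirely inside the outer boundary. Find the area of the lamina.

Outer boundary:
Apply the shoelace formula: 2A = Σ (x_i·y_{i+1} − x_{i+1}·y_i), indices taken mod 4.
P_1→P_2: (5)(4) − (10)(-8) = 100
P_2→P_3: (10)(-2) − (-10)(4) = 20
P_3→P_4: (-10)(-5) − (-6)(-2) = 38
P_4→P_1: (-6)(-8) − (5)(-5) = 73
Σ = 231
Area = |Σ|/2 = 115.5.
Hole:
Apply the surveyor's formula: 2A = Σ (x_i·y_{i+1} − x_{i+1}·y_i), indices taken mod 3.
V_1→V_2: (-2)(-5) − (0)(-5) = 10
V_2→V_3: (0)(-2) − (1)(-5) = 5
V_3→V_1: (1)(-5) − (-2)(-2) = -9
Σ = 6
Area = |Σ|/2 = 3.
Net area = 115.5 − 3 = 112.5.

112.5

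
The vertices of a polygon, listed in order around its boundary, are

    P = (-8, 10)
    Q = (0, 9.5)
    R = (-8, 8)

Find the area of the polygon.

8

Cross-terms: -76, 76, -16  ⇒  Σ = -16
Area = |Σ|/2 = 8.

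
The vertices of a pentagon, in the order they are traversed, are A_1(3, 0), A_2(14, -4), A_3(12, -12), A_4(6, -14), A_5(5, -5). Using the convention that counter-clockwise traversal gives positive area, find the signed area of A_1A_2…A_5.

-86.5

Apply Gauss's area formula: 2A = Σ (x_i·y_{i+1} − x_{i+1}·y_i), indices taken mod 5.
A_1→A_2: (3)(-4) − (14)(0) = -12
A_2→A_3: (14)(-12) − (12)(-4) = -120
A_3→A_4: (12)(-14) − (6)(-12) = -96
A_4→A_5: (6)(-5) − (5)(-14) = 40
A_5→A_1: (5)(0) − (3)(-5) = 15
Σ = -173
Signed area = Σ/2 = -86.5 (negative ⇒ clockwise traversal).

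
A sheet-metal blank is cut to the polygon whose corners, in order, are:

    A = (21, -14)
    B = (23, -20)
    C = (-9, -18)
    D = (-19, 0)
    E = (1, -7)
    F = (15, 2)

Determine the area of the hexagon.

523

Apply Gauss's area formula: 2A = Σ (x_i·y_{i+1} − x_{i+1}·y_i), indices taken mod 6.
Σ = (-98) + (-594) + (-342) + (133) + (107) + (-252) = -1046
Area = |Σ|/2 = 523.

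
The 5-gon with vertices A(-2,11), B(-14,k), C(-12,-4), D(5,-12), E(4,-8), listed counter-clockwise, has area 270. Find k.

Write out the shoelace sum; only the two edges meeting at B involve k:
2·Area = [((-2)·k − (-14)·11) + ((-14)·(-4) − (-12)·k)] + 200
       = 10·k + 410 = 540
⇒ k = 13.

13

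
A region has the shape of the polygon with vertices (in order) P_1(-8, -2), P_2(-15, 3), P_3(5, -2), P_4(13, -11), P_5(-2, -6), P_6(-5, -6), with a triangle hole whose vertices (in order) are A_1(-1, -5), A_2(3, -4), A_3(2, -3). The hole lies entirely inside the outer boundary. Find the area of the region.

109.5

Outer boundary:
Apply Gauss's area formula: 2A = Σ (x_i·y_{i+1} − x_{i+1}·y_i), indices taken mod 6.
Σ = (-54) + (15) + (-29) + (-100) + (-18) + (-38) = -224
Area = |Σ|/2 = 112.
Hole:
Apply Gauss's area formula: 2A = Σ (x_i·y_{i+1} − x_{i+1}·y_i), indices taken mod 3.
Σ = (19) + (-1) + (-13) = 5
Area = |Σ|/2 = 2.5.
Net area = 112 − 2.5 = 109.5.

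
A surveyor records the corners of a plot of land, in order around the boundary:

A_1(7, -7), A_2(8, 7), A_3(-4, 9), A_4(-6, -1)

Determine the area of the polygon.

Apply the shoelace formula: 2A = Σ (x_i·y_{i+1} − x_{i+1}·y_i), indices taken mod 4.
Σ = (105) + (100) + (58) + (49) = 312
Area = |Σ|/2 = 156.

156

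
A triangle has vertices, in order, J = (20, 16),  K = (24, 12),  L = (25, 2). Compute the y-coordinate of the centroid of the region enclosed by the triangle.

Apply the surveyor's formula. First the cross-terms c_i = x_i·y_{i+1} − x_{i+1}·y_i:
  -144, -252, 360  ⇒  2A = -36, A = -18.
Then Σ (y_i + y_{i+1})·c_i = -1080, so ȳ = -1080 / (6·(-18)) = 10.

10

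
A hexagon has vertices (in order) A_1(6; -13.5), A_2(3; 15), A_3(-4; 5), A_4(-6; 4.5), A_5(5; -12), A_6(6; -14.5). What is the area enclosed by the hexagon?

Cross-terms: 130.5, 75, 12, 49.5, -0.5, 6  ⇒  Σ = 272.5
Area = |Σ|/2 = 136.25.

136.25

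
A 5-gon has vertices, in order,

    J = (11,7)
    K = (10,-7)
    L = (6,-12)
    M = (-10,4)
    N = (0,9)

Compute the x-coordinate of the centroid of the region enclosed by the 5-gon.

Apply the surveyor's formula. First the cross-terms c_i = x_i·y_{i+1} − x_{i+1}·y_i:
  -147, -78, -96, -90, -99  ⇒  2A = -510, A = -255.
Then Σ (x_i + x_{i+1})·c_i = -4140, so x̄ = -4140 / (6·(-255)) = 46/17.

46/17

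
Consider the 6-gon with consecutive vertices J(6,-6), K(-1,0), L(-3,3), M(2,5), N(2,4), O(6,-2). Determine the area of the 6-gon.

Apply the shoelace formula: 2A = Σ (x_i·y_{i+1} − x_{i+1}·y_i), indices taken mod 6.
Σ = (-6) + (-3) + (-21) + (-2) + (-28) + (-24) = -84
Area = |Σ|/2 = 42.

42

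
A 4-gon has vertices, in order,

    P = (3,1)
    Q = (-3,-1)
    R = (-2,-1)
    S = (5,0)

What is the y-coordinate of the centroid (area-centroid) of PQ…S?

-2/33

Apply the shoelace (surveyor's) formula. First the cross-terms c_i = x_i·y_{i+1} − x_{i+1}·y_i:
  0, 1, 5, 5  ⇒  2A = 11, A = 5.5.
Then Σ (y_i + y_{i+1})·c_i = -2, so ȳ = -2 / (6·5.5) = -2/33.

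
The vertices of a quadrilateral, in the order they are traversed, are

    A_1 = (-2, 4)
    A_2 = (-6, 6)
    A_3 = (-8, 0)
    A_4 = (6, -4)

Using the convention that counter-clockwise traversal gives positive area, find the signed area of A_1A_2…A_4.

54

Apply the surveyor's formula: 2A = Σ (x_i·y_{i+1} − x_{i+1}·y_i), indices taken mod 4.
Cross-terms: 12, 48, 32, 16  ⇒  Σ = 108
Signed area = Σ/2 = 54 (positive ⇒ counter-clockwise traversal).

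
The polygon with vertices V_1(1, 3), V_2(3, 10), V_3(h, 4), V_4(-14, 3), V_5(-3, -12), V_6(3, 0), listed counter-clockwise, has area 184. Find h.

The doubled signed area Σ (x_i y_{i+1} − x_{i+1} y_i) is linear in h.
With h=0 it equals 291; the coefficient of h is -7 (from the two edges through V_3).
So -7·h + 291 = 2·184 = 368 ⇒ h = -11.

-11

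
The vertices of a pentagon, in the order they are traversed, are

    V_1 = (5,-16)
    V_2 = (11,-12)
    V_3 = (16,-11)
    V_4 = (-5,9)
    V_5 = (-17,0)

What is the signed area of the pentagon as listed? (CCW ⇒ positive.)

350.5

Σ = (116) + (71) + (89) + (153) + (272) = 701
Signed area = Σ/2 = 350.5 (positive ⇒ counter-clockwise traversal).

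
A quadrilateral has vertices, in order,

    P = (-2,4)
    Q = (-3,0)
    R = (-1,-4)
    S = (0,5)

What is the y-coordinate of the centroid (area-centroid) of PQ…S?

Apply the shoelace (surveyor's) formula. First the cross-terms c_i = x_i·y_{i+1} − x_{i+1}·y_i:
  12, 12, -5, 10  ⇒  2A = 29, A = 14.5.
Then Σ (y_i + y_{i+1})·c_i = 85, so ȳ = 85 / (6·14.5) = 85/87.

85/87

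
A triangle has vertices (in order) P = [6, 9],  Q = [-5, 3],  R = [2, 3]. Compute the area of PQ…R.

21

Apply the surveyor's formula: 2A = Σ (x_i·y_{i+1} − x_{i+1}·y_i), indices taken mod 3.
P→Q: (6)(3) − (-5)(9) = 63
Q→R: (-5)(3) − (2)(3) = -21
R→P: (2)(9) − (6)(3) = 0
Σ = 42
Area = |Σ|/2 = 21.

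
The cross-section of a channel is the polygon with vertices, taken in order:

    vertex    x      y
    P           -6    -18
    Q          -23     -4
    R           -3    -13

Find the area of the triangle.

63.5

Apply Gauss's area formula: 2A = Σ (x_i·y_{i+1} − x_{i+1}·y_i), indices taken mod 3.
Σ = (-390) + (287) + (-24) = -127
Area = |Σ|/2 = 63.5.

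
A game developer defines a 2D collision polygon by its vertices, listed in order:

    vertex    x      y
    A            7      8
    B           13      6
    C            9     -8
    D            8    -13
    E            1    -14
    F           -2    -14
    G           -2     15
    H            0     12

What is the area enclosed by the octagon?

290

A→B: (7)(6) − (13)(8) = -62
B→C: (13)(-8) − (9)(6) = -158
C→D: (9)(-13) − (8)(-8) = -53
D→E: (8)(-14) − (1)(-13) = -99
E→F: (1)(-14) − (-2)(-14) = -42
F→G: (-2)(15) − (-2)(-14) = -58
G→H: (-2)(12) − (0)(15) = -24
H→A: (0)(8) − (7)(12) = -84
Σ = -580
Area = |Σ|/2 = 290.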